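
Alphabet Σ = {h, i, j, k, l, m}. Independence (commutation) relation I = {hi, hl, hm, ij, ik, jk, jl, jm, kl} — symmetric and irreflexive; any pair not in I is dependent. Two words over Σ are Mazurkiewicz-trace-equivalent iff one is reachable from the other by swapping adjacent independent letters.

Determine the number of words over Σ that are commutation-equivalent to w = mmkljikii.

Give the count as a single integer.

135

piece 0:m — minimal
piece 1:m rests on {0:m}
piece 2:k rests on {1:m}
piece 3:l rests on {1:m}
piece 4:j — minimal
piece 5:i rests on {3:l}
piece 6:k rests on {2:k}
piece 7:i rests on {5:i}
piece 8:i rests on {7:i}
minimal pieces: {0:m, 4:j}
ways to finish when only these pieces remain (= sum over removing one remaining piece with nothing left below it):
  1 left: {4}→1  {6}→1  {8}→1
  2 left: {2,6}→1  {4,6}→2  {4,8}→2  {6,8}→2  {7,8}→1
  3 left: {2,4,6}→3  {2,6,8}→3  {4,6,8}→6  {4,7,8}→3  {5,7,8}→1  {6,7,8}→3
  4 left: {2,4,6,8}→12  {2,6,7,8}→6  {3,5,7,8}→1  {4,5,7,8}→4  {4,6,7,8}→12  {5,6,7,8}→4
  5 left: {2,4,6,7,8}→30  {2,5,6,7,8}→10  {3,4,5,7,8}→5  {3,5,6,7,8}→5  {4,5,6,7,8}→20
  6 left: {2,3,5,6,7,8}→15  {2,4,5,6,7,8}→60  {3,4,5,6,7,8}→30
  7 left: {1,2,3,5,6,7,8}→15  {2,3,4,5,6,7,8}→105
  placing 0:m first → 120 extensions
  placing 4:j first → 15 extensions
total linear extensions = 135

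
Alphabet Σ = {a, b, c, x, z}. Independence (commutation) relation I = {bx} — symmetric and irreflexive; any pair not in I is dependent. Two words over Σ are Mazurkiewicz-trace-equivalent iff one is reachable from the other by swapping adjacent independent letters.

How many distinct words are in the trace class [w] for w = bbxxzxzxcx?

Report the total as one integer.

6

0(b) covers ∅
1(b) covers 0:b
2(x) covers ∅
3(x) covers 2:x
4(z) covers 1:b, 3:x
5(x) covers 4:z
6(z) covers 5:x
7(x) covers 6:z
8(c) covers 7:x
9(x) covers 8:c
floor of heap: 0:b, 2:x
completions by unplaced set U, small U first (add the entries for U minus each lowest piece of U):
  |U|=1: {9}:1
  |U|=2: {8,9}:1
  |U|=3: {7,8,9}:1
  |U|=4: {6,7,8,9}:1
  |U|=5: {5,6,7,8,9}:1
  |U|=6: {4,5,6,7,8,9}:1
  |U|=7: {1,4,5,6,7,8,9}:1  {3,4,5,6,7,8,9}:1
  |U|=8: {0,1,4,5,6,7,8,9}:1  {1,3,4,5,6,7,8,9}:2  {2,3,4,5,6,7,8,9}:1
  start at 0(b): 3
  start at 2(x): 3
sum over floor = 6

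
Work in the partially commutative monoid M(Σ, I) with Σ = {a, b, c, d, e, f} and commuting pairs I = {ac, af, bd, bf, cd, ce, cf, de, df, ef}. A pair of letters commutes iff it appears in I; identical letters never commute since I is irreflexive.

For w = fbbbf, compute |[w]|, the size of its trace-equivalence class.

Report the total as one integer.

drop 0:f onto floor
drop 1:b onto floor
drop 2:b onto {1:b}
drop 3:b onto {2:b}
drop 4:f onto {0:f}
ground layer = {0:f, 1:b}
drop-orders for the pieces not yet dropped (sum over which currently-grounded one goes next):
  1 to go: {3} 1  {4} 1
  2 to go: {0,4} 1  {2,3} 1  {3,4} 2
  3 to go: {0,3,4} 3  {1,2,3} 1  {2,3,4} 3
  if 0:f drops first: 4 orders
  if 1:b drops first: 6 orders
heap linearizations: 10

10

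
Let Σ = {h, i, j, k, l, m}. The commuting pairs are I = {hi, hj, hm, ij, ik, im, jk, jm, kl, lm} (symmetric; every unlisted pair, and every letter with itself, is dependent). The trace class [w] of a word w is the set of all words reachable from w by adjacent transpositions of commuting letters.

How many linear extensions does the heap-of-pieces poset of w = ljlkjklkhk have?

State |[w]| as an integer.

56

0(l) covers ∅
1(j) covers 0:l
2(l) covers 1:j
3(k) covers ∅
4(j) covers 2:l
5(k) covers 3:k
6(l) covers 4:j
7(k) covers 5:k
8(h) covers 6:l, 7:k
9(k) covers 8:h
floor of heap: 0:l, 3:k
completions by unplaced set U, small U first (add the entries for U minus each lowest piece of U):
  |U|=1: {9}:1
  |U|=2: {8,9}:1
  |U|=3: {6,8,9}:1  {7,8,9}:1
  |U|=4: {4,6,8,9}:1  {5,7,8,9}:1  {6,7,8,9}:2
  |U|=5: {2,4,6,8,9}:1  {3,5,7,8,9}:1  {4,6,7,8,9}:3  {5,6,7,8,9}:3
  |U|=6: {1,2,4,6,8,9}:1  {2,4,6,7,8,9}:4  {3,5,6,7,8,9}:4  {4,5,6,7,8,9}:6
  |U|=7: {0,1,2,4,6,8,9}:1  {1,2,4,6,7,8,9}:5  {2,4,5,6,7,8,9}:10  {3,4,5,6,7,8,9}:10
  |U|=8: {0,1,2,4,6,7,8,9}:6  {1,2,4,5,6,7,8,9}:15  {2,3,4,5,6,7,8,9}:20
  start at 0(l): 35
  start at 3(k): 21
sum over floor = 56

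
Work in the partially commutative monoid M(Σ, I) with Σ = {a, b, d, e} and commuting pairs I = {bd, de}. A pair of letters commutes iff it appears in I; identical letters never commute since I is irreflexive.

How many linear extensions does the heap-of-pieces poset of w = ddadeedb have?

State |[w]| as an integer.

drop 0:d onto floor
drop 1:d onto {0:d}
drop 2:a onto {1:d}
drop 3:d onto {2:a}
drop 4:e onto {2:a}
drop 5:e onto {4:e}
drop 6:d onto {3:d}
drop 7:b onto {5:e}
ground layer = {0:d}
drop-orders for the pieces not yet dropped (sum over which currently-grounded one goes next):
  1 to go: {6} 1  {7} 1
  2 to go: {3,6} 1  {5,7} 1  {6,7} 2
  3 to go: {3,6,7} 3  {4,5,7} 1  {5,6,7} 3
  4 to go: {3,5,6,7} 6  {4,5,6,7} 4
  5 to go: {3,4,5,6,7} 10
  6 to go: {2,3,4,5,6,7} 10
  if 0:d drops first: 10 orders

10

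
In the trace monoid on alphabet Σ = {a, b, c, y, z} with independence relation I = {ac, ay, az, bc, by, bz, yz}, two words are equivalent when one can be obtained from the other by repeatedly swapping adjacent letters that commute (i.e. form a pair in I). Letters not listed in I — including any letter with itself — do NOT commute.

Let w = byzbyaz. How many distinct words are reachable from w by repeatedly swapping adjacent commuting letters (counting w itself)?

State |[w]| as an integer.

#0=b has no predecessor
#1=y has no predecessor
#2=z has no predecessor
#3=b depends on [0:b]
#4=y depends on [1:y]
#5=a depends on [3:b]
#6=z depends on [2:z]
sources: [0:b, 1:y, 2:z]
N(rest) = Σ N(rest − s) over sources s of rest; N(one piece) = 1:
  size 1 → [4]=1  [5]=1  [6]=1
  size 2 → [1,4]=1  [2,6]=1  [3,5]=1  [4,5]=2  [4,6]=2  [5,6]=2
  size 3 → [0,3,5]=1  [1,4,5]=3  [1,4,6]=3  [2,4,6]=3  [2,5,6]=3  [3,4,5]=3  [3,5,6]=3  [4,5,6]=6
  size 4 → [0,3,4,5]=4  [0,3,5,6]=4  [1,2,4,6]=6  [1,3,4,5]=6  [1,4,5,6]=12  [2,3,5,6]=6  [2,4,5,6]=12  [3,4,5,6]=12
  size 5 → [0,1,3,4,5]=10  [0,2,3,5,6]=10  [0,3,4,5,6]=20  [1,2,4,5,6]=30  [1,3,4,5,6]=30  [2,3,4,5,6]=30
  first=0(b) contributes 90
  first=1(y) contributes 60
  first=2(z) contributes 60
|[w]| = 210

210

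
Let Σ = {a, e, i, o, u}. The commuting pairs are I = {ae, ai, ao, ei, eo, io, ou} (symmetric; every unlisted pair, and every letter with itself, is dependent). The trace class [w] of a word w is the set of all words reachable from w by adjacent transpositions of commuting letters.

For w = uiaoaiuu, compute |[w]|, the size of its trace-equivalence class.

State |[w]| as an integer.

48

#0=u has no predecessor
#1=i depends on [0:u]
#2=a depends on [0:u]
#3=o has no predecessor
#4=a depends on [2:a]
#5=i depends on [1:i]
#6=u depends on [4:a, 5:i]
#7=u depends on [6:u]
sources: [0:u, 3:o]
N(rest) = Σ N(rest − s) over sources s of rest; N(one piece) = 1:
  size 1 → [3]=1  [7]=1
  size 2 → [3,7]=2  [6,7]=1
  size 3 → [3,6,7]=3  [4,6,7]=1  [5,6,7]=1
  size 4 → [1,5,6,7]=1  [2,4,6,7]=1  [3,4,6,7]=4  [3,5,6,7]=4  [4,5,6,7]=2
  size 5 → [1,3,5,6,7]=5  [1,4,5,6,7]=3  [2,3,4,6,7]=5  [2,4,5,6,7]=3  [3,4,5,6,7]=10
  size 6 → [1,2,4,5,6,7]=6  [1,3,4,5,6,7]=18  [2,3,4,5,6,7]=18
  first=0(u) contributes 42
  first=3(o) contributes 6
|[w]| = 48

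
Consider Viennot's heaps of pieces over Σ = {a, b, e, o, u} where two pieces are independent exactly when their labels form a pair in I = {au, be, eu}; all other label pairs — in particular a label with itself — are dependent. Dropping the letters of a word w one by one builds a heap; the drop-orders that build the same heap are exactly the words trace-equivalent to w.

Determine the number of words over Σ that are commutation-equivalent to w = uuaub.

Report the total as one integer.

0(u) covers ∅
1(u) covers 0:u
2(a) covers ∅
3(u) covers 1:u
4(b) covers 2:a, 3:u
floor of heap: 0:u, 2:a
completions by unplaced set U, small U first (add the entries for U minus each lowest piece of U):
  |U|=1: {4}:1
  |U|=2: {2,4}:1  {3,4}:1
  |U|=3: {1,3,4}:1  {2,3,4}:2
  start at 0(u): 3
  start at 2(a): 1
sum over floor = 4

4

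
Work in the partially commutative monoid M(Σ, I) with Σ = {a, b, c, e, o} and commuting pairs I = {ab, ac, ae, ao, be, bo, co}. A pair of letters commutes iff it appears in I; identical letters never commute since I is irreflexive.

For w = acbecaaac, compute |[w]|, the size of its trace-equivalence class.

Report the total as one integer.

252

#0=a has no predecessor
#1=c has no predecessor
#2=b depends on [1:c]
#3=e depends on [1:c]
#4=c depends on [2:b, 3:e]
#5=a depends on [0:a]
#6=a depends on [5:a]
#7=a depends on [6:a]
#8=c depends on [4:c]
sources: [0:a, 1:c]
N(rest) = Σ N(rest − s) over sources s of rest; N(one piece) = 1:
  size 1 → [7]=1  [8]=1
  size 2 → [4,8]=1  [6,7]=1  [7,8]=2
  size 3 → [2,4,8]=1  [3,4,8]=1  [4,7,8]=3  [5,6,7]=1  [6,7,8]=3
  size 4 → [0,5,6,7]=1  [2,3,4,8]=2  [2,4,7,8]=4  [3,4,7,8]=4  [4,6,7,8]=6  [5,6,7,8]=4
  size 5 → [0,5,6,7,8]=5  [1,2,3,4,8]=2  [2,3,4,7,8]=10  [2,4,6,7,8]=10  [3,4,6,7,8]=10  [4,5,6,7,8]=10
  size 6 → [0,4,5,6,7,8]=15  [1,2,3,4,7,8]=12  [2,3,4,6,7,8]=30  [2,4,5,6,7,8]=20  [3,4,5,6,7,8]=20
  size 7 → [0,2,4,5,6,7,8]=35  [0,3,4,5,6,7,8]=35  [1,2,3,4,6,7,8]=42  [2,3,4,5,6,7,8]=70
  first=0(a) contributes 112
  first=1(c) contributes 140
|[w]| = 252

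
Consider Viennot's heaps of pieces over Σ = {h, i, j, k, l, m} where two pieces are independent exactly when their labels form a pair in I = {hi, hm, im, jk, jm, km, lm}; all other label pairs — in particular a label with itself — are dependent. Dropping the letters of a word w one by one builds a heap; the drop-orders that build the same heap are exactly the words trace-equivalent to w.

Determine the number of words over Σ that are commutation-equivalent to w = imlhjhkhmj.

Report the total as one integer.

#0=i has no predecessor
#1=m has no predecessor
#2=l depends on [0:i]
#3=h depends on [2:l]
#4=j depends on [3:h]
#5=h depends on [4:j]
#6=k depends on [5:h]
#7=h depends on [6:k]
#8=m depends on [1:m]
#9=j depends on [7:h]
sources: [0:i, 1:m]
N(rest) = Σ N(rest − s) over sources s of rest; N(one piece) = 1:
  size 1 → [8]=1  [9]=1
  size 2 → [1,8]=1  [7,9]=1  [8,9]=2
  size 3 → [1,8,9]=3  [6,7,9]=1  [7,8,9]=3
  size 4 → [1,7,8,9]=6  [5,6,7,9]=1  [6,7,8,9]=4
  size 5 → [1,6,7,8,9]=10  [4,5,6,7,9]=1  [5,6,7,8,9]=5
  size 6 → [1,5,6,7,8,9]=15  [3,4,5,6,7,9]=1  [4,5,6,7,8,9]=6
  size 7 → [1,4,5,6,7,8,9]=21  [2,3,4,5,6,7,9]=1  [3,4,5,6,7,8,9]=7
  size 8 → [0,2,3,4,5,6,7,9]=1  [1,3,4,5,6,7,8,9]=28  [2,3,4,5,6,7,8,9]=8
  first=0(i) contributes 36
  first=1(m) contributes 9
|[w]| = 45

45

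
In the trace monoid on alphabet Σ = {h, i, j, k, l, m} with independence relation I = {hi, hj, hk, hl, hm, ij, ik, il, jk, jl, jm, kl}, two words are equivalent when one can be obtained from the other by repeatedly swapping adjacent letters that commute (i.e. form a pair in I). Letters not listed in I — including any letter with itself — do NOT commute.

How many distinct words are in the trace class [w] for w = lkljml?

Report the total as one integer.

#0=l has no predecessor
#1=k has no predecessor
#2=l depends on [0:l]
#3=j has no predecessor
#4=m depends on [1:k, 2:l]
#5=l depends on [4:m]
sources: [0:l, 1:k, 3:j]
N(rest) = Σ N(rest − s) over sources s of rest; N(one piece) = 1:
  size 1 → [3]=1  [5]=1
  size 2 → [3,5]=2  [4,5]=1
  size 3 → [1,4,5]=1  [2,4,5]=1  [3,4,5]=3
  size 4 → [0,2,4,5]=1  [1,2,4,5]=2  [1,3,4,5]=4  [2,3,4,5]=4
  first=0(l) contributes 10
  first=1(k) contributes 5
  first=3(j) contributes 3
|[w]| = 18

18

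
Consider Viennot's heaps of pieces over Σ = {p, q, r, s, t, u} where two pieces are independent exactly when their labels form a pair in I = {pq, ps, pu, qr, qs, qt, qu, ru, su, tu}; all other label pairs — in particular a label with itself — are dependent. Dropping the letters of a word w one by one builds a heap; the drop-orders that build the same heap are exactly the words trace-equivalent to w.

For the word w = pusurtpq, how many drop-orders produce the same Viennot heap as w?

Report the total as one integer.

drop 0:p onto floor
drop 1:u onto floor
drop 2:s onto floor
drop 3:u onto {1:u}
drop 4:r onto {0:p, 2:s}
drop 5:t onto {4:r}
drop 6:p onto {5:t}
drop 7:q onto floor
ground layer = {0:p, 1:u, 2:s, 7:q}
drop-orders for the pieces not yet dropped (sum over which currently-grounded one goes next):
  1 to go: {3} 1  {6} 1  {7} 1
  2 to go: {1,3} 1  {3,6} 2  {3,7} 2  {5,6} 1  {6,7} 2
  3 to go: {1,3,6} 3  {1,3,7} 3  {3,5,6} 3  {3,6,7} 6  {4,5,6} 1  {5,6,7} 3
  4 to go: {0,4,5,6} 1  {1,3,5,6} 6  {1,3,6,7} 12  {2,4,5,6} 1  {3,4,5,6} 4  {3,5,6,7} 12  {4,5,6,7} 4
  5 to go: {0,2,4,5,6} 2  {0,3,4,5,6} 5  {0,4,5,6,7} 5  {1,3,4,5,6} 10  {1,3,5,6,7} 30  {2,3,4,5,6} 5  {2,4,5,6,7} 5  {3,4,5,6,7} 20
  6 to go: {0,1,3,4,5,6} 15  {0,2,3,4,5,6} 12  {0,2,4,5,6,7} 12  {0,3,4,5,6,7} 30  {1,2,3,4,5,6} 15  {1,3,4,5,6,7} 60  {2,3,4,5,6,7} 30
  if 0:p drops first: 105 orders
  if 1:u drops first: 84 orders
  if 2:s drops first: 105 orders
  if 7:q drops first: 42 orders
heap linearizations: 336

336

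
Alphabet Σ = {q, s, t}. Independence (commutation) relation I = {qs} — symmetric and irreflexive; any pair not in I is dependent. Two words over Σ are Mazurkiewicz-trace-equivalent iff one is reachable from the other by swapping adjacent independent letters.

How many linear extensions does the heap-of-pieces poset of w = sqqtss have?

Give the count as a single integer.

drop 0:s onto floor
drop 1:q onto floor
drop 2:q onto {1:q}
drop 3:t onto {0:s, 2:q}
drop 4:s onto {3:t}
drop 5:s onto {4:s}
ground layer = {0:s, 1:q}
drop-orders for the pieces not yet dropped (sum over which currently-grounded one goes next):
  1 to go: {5} 1
  2 to go: {4,5} 1
  3 to go: {3,4,5} 1
  4 to go: {0,3,4,5} 1  {2,3,4,5} 1
  if 0:s drops first: 1 orders
  if 1:q drops first: 2 orders
heap linearizations: 3

3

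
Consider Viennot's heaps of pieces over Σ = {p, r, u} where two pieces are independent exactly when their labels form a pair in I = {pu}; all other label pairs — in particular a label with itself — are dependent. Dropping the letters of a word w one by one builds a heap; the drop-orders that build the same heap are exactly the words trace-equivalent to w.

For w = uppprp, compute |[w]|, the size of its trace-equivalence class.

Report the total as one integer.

4

0(u) covers ∅
1(p) covers ∅
2(p) covers 1:p
3(p) covers 2:p
4(r) covers 0:u, 3:p
5(p) covers 4:r
floor of heap: 0:u, 1:p
completions by unplaced set U, small U first (add the entries for U minus each lowest piece of U):
  |U|=1: {5}:1
  |U|=2: {4,5}:1
  |U|=3: {0,4,5}:1  {3,4,5}:1
  |U|=4: {0,3,4,5}:2  {2,3,4,5}:1
  start at 0(u): 1
  start at 1(p): 3
sum over floor = 4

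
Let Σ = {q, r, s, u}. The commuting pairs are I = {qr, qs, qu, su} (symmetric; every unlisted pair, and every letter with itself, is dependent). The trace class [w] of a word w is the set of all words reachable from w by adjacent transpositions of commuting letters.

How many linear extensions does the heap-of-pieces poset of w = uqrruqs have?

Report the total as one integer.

#0=u has no predecessor
#1=q has no predecessor
#2=r depends on [0:u]
#3=r depends on [2:r]
#4=u depends on [3:r]
#5=q depends on [1:q]
#6=s depends on [3:r]
sources: [0:u, 1:q]
N(rest) = Σ N(rest − s) over sources s of rest; N(one piece) = 1:
  size 1 → [4]=1  [5]=1  [6]=1
  size 2 → [1,5]=1  [4,5]=2  [4,6]=2  [5,6]=2
  size 3 → [1,4,5]=3  [1,5,6]=3  [3,4,6]=2  [4,5,6]=6
  size 4 → [1,4,5,6]=12  [2,3,4,6]=2  [3,4,5,6]=8
  size 5 → [0,2,3,4,6]=2  [1,3,4,5,6]=20  [2,3,4,5,6]=10
  first=0(u) contributes 30
  first=1(q) contributes 12
|[w]| = 42

42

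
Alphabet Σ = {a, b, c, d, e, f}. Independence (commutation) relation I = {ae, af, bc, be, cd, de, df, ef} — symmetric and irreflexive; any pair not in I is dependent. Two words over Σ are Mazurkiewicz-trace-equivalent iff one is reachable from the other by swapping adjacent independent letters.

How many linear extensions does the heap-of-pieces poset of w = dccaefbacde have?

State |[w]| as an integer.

piece 0:d — minimal
piece 1:c — minimal
piece 2:c rests on {1:c}
piece 3:a rests on {0:d, 2:c}
piece 4:e rests on {2:c}
piece 5:f rests on {2:c}
piece 6:b rests on {3:a, 5:f}
piece 7:a rests on {6:b}
piece 8:c rests on {4:e, 7:a}
piece 9:d rests on {7:a}
piece 10:e rests on {8:c}
minimal pieces: {0:d, 1:c}
ways to finish when only these pieces remain (= sum over removing one remaining piece with nothing left below it):
  1 left: {9}→1  {10}→1
  2 left: {8,10}→1  {9,10}→2
  3 left: {4,8,10}→1  {8,9,10}→3
  4 left: {4,8,9,10}→4  {7,8,9,10}→3
  5 left: {4,7,8,9,10}→7  {6,7,8,9,10}→3
  6 left: {3,6,7,8,9,10}→3  {4,6,7,8,9,10}→10  {5,6,7,8,9,10}→3
  7 left: {0,3,6,7,8,9,10}→3  {3,4,6,7,8,9,10}→13  {3,5,6,7,8,9,10}→6  {4,5,6,7,8,9,10}→13
  8 left: {0,3,4,6,7,8,9,10}→16  {0,3,5,6,7,8,9,10}→9  {3,4,5,6,7,8,9,10}→32
  9 left: {0,3,4,5,6,7,8,9,10}→57  {2,3,4,5,6,7,8,9,10}→32
  placing 0:d first → 32 extensions
  placing 1:c first → 89 extensions
total linear extensions = 121

121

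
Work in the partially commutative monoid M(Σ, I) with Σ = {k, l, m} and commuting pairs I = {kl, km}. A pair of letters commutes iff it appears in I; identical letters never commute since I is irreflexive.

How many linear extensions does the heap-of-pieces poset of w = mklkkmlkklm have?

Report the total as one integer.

piece 0:m — minimal
piece 1:k — minimal
piece 2:l rests on {0:m}
piece 3:k rests on {1:k}
piece 4:k rests on {3:k}
piece 5:m rests on {2:l}
piece 6:l rests on {5:m}
piece 7:k rests on {4:k}
piece 8:k rests on {7:k}
piece 9:l rests on {6:l}
piece 10:m rests on {9:l}
minimal pieces: {0:m, 1:k}
ways to finish when only these pieces remain (= sum over removing one remaining piece with nothing left below it):
  1 left: {8}→1  {10}→1
  2 left: {7,8}→1  {8,10}→2  {9,10}→1
  3 left: {4,7,8}→1  {6,9,10}→1  {7,8,10}→3  {8,9,10}→3
  4 left: {3,4,7,8}→1  {4,7,8,10}→4  {5,6,9,10}→1  {6,8,9,10}→4  {7,8,9,10}→6
  5 left: {1,3,4,7,8}→1  {2,5,6,9,10}→1  {3,4,7,8,10}→5  {4,7,8,9,10}→10  {5,6,8,9,10}→5  {6,7,8,9,10}→10
  6 left: {0,2,5,6,9,10}→1  {1,3,4,7,8,10}→6  {2,5,6,8,9,10}→6  {3,4,7,8,9,10}→15  {4,6,7,8,9,10}→20  {5,6,7,8,9,10}→15
  7 left: {0,2,5,6,8,9,10}→7  {1,3,4,7,8,9,10}→21  {2,5,6,7,8,9,10}→21  {3,4,6,7,8,9,10}→35  {4,5,6,7,8,9,10}→35
  8 left: {0,2,5,6,7,8,9,10}→28  {1,3,4,6,7,8,9,10}→56  {2,4,5,6,7,8,9,10}→56  {3,4,5,6,7,8,9,10}→70
  9 left: {0,2,4,5,6,7,8,9,10}→84  {1,3,4,5,6,7,8,9,10}→126  {2,3,4,5,6,7,8,9,10}→126
  placing 0:m first → 252 extensions
  placing 1:k first → 210 extensions
total linear extensions = 462

462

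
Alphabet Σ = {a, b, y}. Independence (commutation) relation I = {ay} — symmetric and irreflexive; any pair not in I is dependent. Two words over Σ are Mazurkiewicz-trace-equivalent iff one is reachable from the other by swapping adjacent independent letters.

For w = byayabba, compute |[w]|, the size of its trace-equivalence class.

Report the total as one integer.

piece 0:b — minimal
piece 1:y rests on {0:b}
piece 2:a rests on {0:b}
piece 3:y rests on {1:y}
piece 4:a rests on {2:a}
piece 5:b rests on {3:y, 4:a}
piece 6:b rests on {5:b}
piece 7:a rests on {6:b}
minimal pieces: {0:b}
ways to finish when only these pieces remain (= sum over removing one remaining piece with nothing left below it):
  1 left: {7}→1
  2 left: {6,7}→1
  3 left: {5,6,7}→1
  4 left: {3,5,6,7}→1  {4,5,6,7}→1
  5 left: {1,3,5,6,7}→1  {2,4,5,6,7}→1  {3,4,5,6,7}→2
  6 left: {1,3,4,5,6,7}→3  {2,3,4,5,6,7}→3
  placing 0:b first → 6 extensions

6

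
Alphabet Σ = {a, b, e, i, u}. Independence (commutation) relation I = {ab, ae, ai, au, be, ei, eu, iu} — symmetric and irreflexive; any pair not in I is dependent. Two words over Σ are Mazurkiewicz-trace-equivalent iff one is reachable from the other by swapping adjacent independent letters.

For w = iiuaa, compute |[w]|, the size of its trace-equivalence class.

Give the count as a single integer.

30

drop 0:i onto floor
drop 1:i onto {0:i}
drop 2:u onto floor
drop 3:a onto floor
drop 4:a onto {3:a}
ground layer = {0:i, 2:u, 3:a}
drop-orders for the pieces not yet dropped (sum over which currently-grounded one goes next):
  1 to go: {1} 1  {2} 1  {4} 1
  2 to go: {0,1} 1  {1,2} 2  {1,4} 2  {2,4} 2  {3,4} 1
  3 to go: {0,1,2} 3  {0,1,4} 3  {1,2,4} 6  {1,3,4} 3  {2,3,4} 3
  if 0:i drops first: 12 orders
  if 2:u drops first: 6 orders
  if 3:a drops first: 12 orders
heap linearizations: 30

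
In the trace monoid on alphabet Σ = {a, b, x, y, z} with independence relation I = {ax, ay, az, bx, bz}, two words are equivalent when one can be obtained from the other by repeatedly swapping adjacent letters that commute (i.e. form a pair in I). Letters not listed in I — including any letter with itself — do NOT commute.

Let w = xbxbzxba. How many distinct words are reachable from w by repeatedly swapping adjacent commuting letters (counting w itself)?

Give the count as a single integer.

70

piece 0:x — minimal
piece 1:b — minimal
piece 2:x rests on {0:x}
piece 3:b rests on {1:b}
piece 4:z rests on {2:x}
piece 5:x rests on {4:z}
piece 6:b rests on {3:b}
piece 7:a rests on {6:b}
minimal pieces: {0:x, 1:b}
ways to finish when only these pieces remain (= sum over removing one remaining piece with nothing left below it):
  1 left: {5}→1  {7}→1
  2 left: {4,5}→1  {5,7}→2  {6,7}→1
  3 left: {2,4,5}→1  {3,6,7}→1  {4,5,7}→3  {5,6,7}→3
  4 left: {0,2,4,5}→1  {1,3,6,7}→1  {2,4,5,7}→4  {3,5,6,7}→4  {4,5,6,7}→6
  5 left: {0,2,4,5,7}→5  {1,3,5,6,7}→5  {2,4,5,6,7}→10  {3,4,5,6,7}→10
  6 left: {0,2,4,5,6,7}→15  {1,3,4,5,6,7}→15  {2,3,4,5,6,7}→20
  placing 0:x first → 35 extensions
  placing 1:b first → 35 extensions
total linear extensions = 70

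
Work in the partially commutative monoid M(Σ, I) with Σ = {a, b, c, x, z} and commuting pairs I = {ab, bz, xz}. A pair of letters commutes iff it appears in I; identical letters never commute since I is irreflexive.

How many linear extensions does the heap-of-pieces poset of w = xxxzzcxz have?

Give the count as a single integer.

20

drop 0:x onto floor
drop 1:x onto {0:x}
drop 2:x onto {1:x}
drop 3:z onto floor
drop 4:z onto {3:z}
drop 5:c onto {2:x, 4:z}
drop 6:x onto {5:c}
drop 7:z onto {5:c}
ground layer = {0:x, 3:z}
drop-orders for the pieces not yet dropped (sum over which currently-grounded one goes next):
  1 to go: {6} 1  {7} 1
  2 to go: {6,7} 2
  3 to go: {5,6,7} 2
  4 to go: {2,5,6,7} 2  {4,5,6,7} 2
  5 to go: {1,2,5,6,7} 2  {2,4,5,6,7} 4  {3,4,5,6,7} 2
  6 to go: {0,1,2,5,6,7} 2  {1,2,4,5,6,7} 6  {2,3,4,5,6,7} 6
  if 0:x drops first: 12 orders
  if 3:z drops first: 8 orders
heap linearizations: 20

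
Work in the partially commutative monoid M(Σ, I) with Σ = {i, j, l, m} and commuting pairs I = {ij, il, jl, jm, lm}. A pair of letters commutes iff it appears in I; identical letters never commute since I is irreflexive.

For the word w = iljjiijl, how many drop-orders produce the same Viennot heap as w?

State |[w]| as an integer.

560

#0=i has no predecessor
#1=l has no predecessor
#2=j has no predecessor
#3=j depends on [2:j]
#4=i depends on [0:i]
#5=i depends on [4:i]
#6=j depends on [3:j]
#7=l depends on [1:l]
sources: [0:i, 1:l, 2:j]
N(rest) = Σ N(rest − s) over sources s of rest; N(one piece) = 1:
  size 1 → [5]=1  [6]=1  [7]=1
  size 2 → [1,7]=1  [3,6]=1  [4,5]=1  [5,6]=2  [5,7]=2  [6,7]=2
  size 3 → [0,4,5]=1  [1,5,7]=3  [1,6,7]=3  [2,3,6]=1  [3,5,6]=3  [3,6,7]=3  [4,5,6]=3  [4,5,7]=3  [5,6,7]=6
  size 4 → [0,4,5,6]=4  [0,4,5,7]=4  [1,3,6,7]=6  [1,4,5,7]=6  [1,5,6,7]=12  [2,3,5,6]=4  [2,3,6,7]=4  [3,4,5,6]=6  [3,5,6,7]=12  [4,5,6,7]=12
  size 5 → [0,1,4,5,7]=10  [0,3,4,5,6]=10  [0,4,5,6,7]=20  [1,2,3,6,7]=10  [1,3,5,6,7]=30  [1,4,5,6,7]=30  [2,3,4,5,6]=10  [2,3,5,6,7]=20  [3,4,5,6,7]=30
  size 6 → [0,1,4,5,6,7]=60  [0,2,3,4,5,6]=20  [0,3,4,5,6,7]=60  [1,2,3,5,6,7]=60  [1,3,4,5,6,7]=90  [2,3,4,5,6,7]=60
  first=0(i) contributes 210
  first=1(l) contributes 140
  first=2(j) contributes 210
|[w]| = 560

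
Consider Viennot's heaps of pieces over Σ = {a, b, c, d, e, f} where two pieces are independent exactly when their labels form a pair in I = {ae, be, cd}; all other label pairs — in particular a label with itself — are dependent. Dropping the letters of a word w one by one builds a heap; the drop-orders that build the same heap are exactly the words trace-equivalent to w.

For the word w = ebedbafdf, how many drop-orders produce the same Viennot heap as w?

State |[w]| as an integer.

3

#0=e has no predecessor
#1=b has no predecessor
#2=e depends on [0:e]
#3=d depends on [1:b, 2:e]
#4=b depends on [3:d]
#5=a depends on [4:b]
#6=f depends on [5:a]
#7=d depends on [6:f]
#8=f depends on [7:d]
sources: [0:e, 1:b]
N(rest) = Σ N(rest − s) over sources s of rest; N(one piece) = 1:
  size 1 → [8]=1
  size 2 → [7,8]=1
  size 3 → [6,7,8]=1
  size 4 → [5,6,7,8]=1
  size 5 → [4,5,6,7,8]=1
  size 6 → [3,4,5,6,7,8]=1
  size 7 → [1,3,4,5,6,7,8]=1  [2,3,4,5,6,7,8]=1
  first=0(e) contributes 2
  first=1(b) contributes 1
|[w]| = 3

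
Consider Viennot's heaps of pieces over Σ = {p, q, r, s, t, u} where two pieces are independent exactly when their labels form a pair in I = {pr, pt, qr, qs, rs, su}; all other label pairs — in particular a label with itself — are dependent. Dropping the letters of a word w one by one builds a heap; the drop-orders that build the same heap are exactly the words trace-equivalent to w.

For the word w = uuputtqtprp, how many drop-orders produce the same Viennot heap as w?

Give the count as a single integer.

6

drop 0:u onto floor
drop 1:u onto {0:u}
drop 2:p onto {1:u}
drop 3:u onto {2:p}
drop 4:t onto {3:u}
drop 5:t onto {4:t}
drop 6:q onto {5:t}
drop 7:t onto {6:q}
drop 8:p onto {6:q}
drop 9:r onto {7:t}
drop 10:p onto {8:p}
ground layer = {0:u}
drop-orders for the pieces not yet dropped (sum over which currently-grounded one goes next):
  1 to go: {9} 1  {10} 1
  2 to go: {7,9} 1  {8,10} 1  {9,10} 2
  3 to go: {7,9,10} 3  {8,9,10} 3
  4 to go: {7,8,9,10} 6
  5 to go: {6,7,8,9,10} 6
  6 to go: {5,6,7,8,9,10} 6
  7 to go: {4,5,6,7,8,9,10} 6
  8 to go: {3,4,5,6,7,8,9,10} 6
  9 to go: {2,3,4,5,6,7,8,9,10} 6
  if 0:u drops first: 6 orders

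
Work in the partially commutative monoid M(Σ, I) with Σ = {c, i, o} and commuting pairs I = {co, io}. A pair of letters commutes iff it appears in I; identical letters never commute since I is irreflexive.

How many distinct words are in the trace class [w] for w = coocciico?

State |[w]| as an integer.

piece 0:c — minimal
piece 1:o — minimal
piece 2:o rests on {1:o}
piece 3:c rests on {0:c}
piece 4:c rests on {3:c}
piece 5:i rests on {4:c}
piece 6:i rests on {5:i}
piece 7:c rests on {6:i}
piece 8:o rests on {2:o}
minimal pieces: {0:c, 1:o}
ways to finish when only these pieces remain (= sum over removing one remaining piece with nothing left below it):
  1 left: {7}→1  {8}→1
  2 left: {2,8}→1  {6,7}→1  {7,8}→2
  3 left: {1,2,8}→1  {2,7,8}→3  {5,6,7}→1  {6,7,8}→3
  4 left: {1,2,7,8}→4  {2,6,7,8}→6  {4,5,6,7}→1  {5,6,7,8}→4
  5 left: {1,2,6,7,8}→10  {2,5,6,7,8}→10  {3,4,5,6,7}→1  {4,5,6,7,8}→5
  6 left: {0,3,4,5,6,7}→1  {1,2,5,6,7,8}→20  {2,4,5,6,7,8}→15  {3,4,5,6,7,8}→6
  7 left: {0,3,4,5,6,7,8}→7  {1,2,4,5,6,7,8}→35  {2,3,4,5,6,7,8}→21
  placing 0:c first → 56 extensions
  placing 1:o first → 28 extensions
total linear extensions = 84

84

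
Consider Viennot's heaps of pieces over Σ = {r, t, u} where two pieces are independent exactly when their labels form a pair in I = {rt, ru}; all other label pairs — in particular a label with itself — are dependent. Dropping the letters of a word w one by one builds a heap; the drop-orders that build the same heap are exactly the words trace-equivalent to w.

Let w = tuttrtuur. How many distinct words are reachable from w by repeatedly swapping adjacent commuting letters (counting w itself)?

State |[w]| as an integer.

36

piece 0:t — minimal
piece 1:u rests on {0:t}
piece 2:t rests on {1:u}
piece 3:t rests on {2:t}
piece 4:r — minimal
piece 5:t rests on {3:t}
piece 6:u rests on {5:t}
piece 7:u rests on {6:u}
piece 8:r rests on {4:r}
minimal pieces: {0:t, 4:r}
ways to finish when only these pieces remain (= sum over removing one remaining piece with nothing left below it):
  1 left: {7}→1  {8}→1
  2 left: {4,8}→1  {6,7}→1  {7,8}→2
  3 left: {4,7,8}→3  {5,6,7}→1  {6,7,8}→3
  4 left: {3,5,6,7}→1  {4,6,7,8}→6  {5,6,7,8}→4
  5 left: {2,3,5,6,7}→1  {3,5,6,7,8}→5  {4,5,6,7,8}→10
  6 left: {1,2,3,5,6,7}→1  {2,3,5,6,7,8}→6  {3,4,5,6,7,8}→15
  7 left: {0,1,2,3,5,6,7}→1  {1,2,3,5,6,7,8}→7  {2,3,4,5,6,7,8}→21
  placing 0:t first → 28 extensions
  placing 4:r first → 8 extensions
total linear extensions = 36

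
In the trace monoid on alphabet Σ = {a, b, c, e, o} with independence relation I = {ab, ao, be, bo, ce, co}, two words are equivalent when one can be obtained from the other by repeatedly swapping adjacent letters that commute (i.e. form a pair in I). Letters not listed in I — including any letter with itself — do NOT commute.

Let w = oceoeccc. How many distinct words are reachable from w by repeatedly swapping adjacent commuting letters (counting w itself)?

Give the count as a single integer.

70

piece 0:o — minimal
piece 1:c — minimal
piece 2:e rests on {0:o}
piece 3:o rests on {2:e}
piece 4:e rests on {3:o}
piece 5:c rests on {1:c}
piece 6:c rests on {5:c}
piece 7:c rests on {6:c}
minimal pieces: {0:o, 1:c}
ways to finish when only these pieces remain (= sum over removing one remaining piece with nothing left below it):
  1 left: {4}→1  {7}→1
  2 left: {3,4}→1  {4,7}→2  {6,7}→1
  3 left: {2,3,4}→1  {3,4,7}→3  {4,6,7}→3  {5,6,7}→1
  4 left: {0,2,3,4}→1  {1,5,6,7}→1  {2,3,4,7}→4  {3,4,6,7}→6  {4,5,6,7}→4
  5 left: {0,2,3,4,7}→5  {1,4,5,6,7}→5  {2,3,4,6,7}→10  {3,4,5,6,7}→10
  6 left: {0,2,3,4,6,7}→15  {1,3,4,5,6,7}→15  {2,3,4,5,6,7}→20
  placing 0:o first → 35 extensions
  placing 1:c first → 35 extensions
total linear extensions = 70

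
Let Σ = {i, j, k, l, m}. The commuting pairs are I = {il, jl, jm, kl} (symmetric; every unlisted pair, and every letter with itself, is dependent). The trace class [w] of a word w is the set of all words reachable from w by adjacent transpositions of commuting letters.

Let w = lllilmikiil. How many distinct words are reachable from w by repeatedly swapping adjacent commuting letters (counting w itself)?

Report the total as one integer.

25

drop 0:l onto floor
drop 1:l onto {0:l}
drop 2:l onto {1:l}
drop 3:i onto floor
drop 4:l onto {2:l}
drop 5:m onto {3:i, 4:l}
drop 6:i onto {5:m}
drop 7:k onto {6:i}
drop 8:i onto {7:k}
drop 9:i onto {8:i}
drop 10:l onto {5:m}
ground layer = {0:l, 3:i}
drop-orders for the pieces not yet dropped (sum over which currently-grounded one goes next):
  1 to go: {9} 1  {10} 1
  2 to go: {8,9} 1  {9,10} 2
  3 to go: {7,8,9} 1  {8,9,10} 3
  4 to go: {6,7,8,9} 1  {7,8,9,10} 4
  5 to go: {6,7,8,9,10} 5
  6 to go: {5,6,7,8,9,10} 5
  7 to go: {3,5,6,7,8,9,10} 5  {4,5,6,7,8,9,10} 5
  8 to go: {2,4,5,6,7,8,9,10} 5  {3,4,5,6,7,8,9,10} 10
  9 to go: {1,2,4,5,6,7,8,9,10} 5  {2,3,4,5,6,7,8,9,10} 15
  if 0:l drops first: 20 orders
  if 3:i drops first: 5 orders
heap linearizations: 25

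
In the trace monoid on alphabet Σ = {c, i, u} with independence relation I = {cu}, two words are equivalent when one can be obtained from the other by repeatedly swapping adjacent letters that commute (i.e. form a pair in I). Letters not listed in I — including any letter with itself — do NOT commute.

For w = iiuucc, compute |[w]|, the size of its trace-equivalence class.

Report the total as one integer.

6

#0=i has no predecessor
#1=i depends on [0:i]
#2=u depends on [1:i]
#3=u depends on [2:u]
#4=c depends on [1:i]
#5=c depends on [4:c]
sources: [0:i]
N(rest) = Σ N(rest − s) over sources s of rest; N(one piece) = 1:
  size 1 → [3]=1  [5]=1
  size 2 → [2,3]=1  [3,5]=2  [4,5]=1
  size 3 → [2,3,5]=3  [3,4,5]=3
  size 4 → [2,3,4,5]=6
  first=0(i) contributes 6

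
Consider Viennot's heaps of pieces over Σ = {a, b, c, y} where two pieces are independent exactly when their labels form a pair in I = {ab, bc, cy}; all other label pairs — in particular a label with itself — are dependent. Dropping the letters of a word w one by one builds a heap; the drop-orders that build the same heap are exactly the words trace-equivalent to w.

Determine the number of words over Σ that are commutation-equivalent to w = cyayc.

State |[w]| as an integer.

4

0(c) covers ∅
1(y) covers ∅
2(a) covers 0:c, 1:y
3(y) covers 2:a
4(c) covers 2:a
floor of heap: 0:c, 1:y
completions by unplaced set U, small U first (add the entries for U minus each lowest piece of U):
  |U|=1: {3}:1  {4}:1
  |U|=2: {3,4}:2
  |U|=3: {2,3,4}:2
  start at 0(c): 2
  start at 1(y): 2
sum over floor = 4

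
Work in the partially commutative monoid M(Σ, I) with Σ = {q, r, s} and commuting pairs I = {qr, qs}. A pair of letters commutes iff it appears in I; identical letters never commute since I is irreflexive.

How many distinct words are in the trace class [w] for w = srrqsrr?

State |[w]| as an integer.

#0=s has no predecessor
#1=r depends on [0:s]
#2=r depends on [1:r]
#3=q has no predecessor
#4=s depends on [2:r]
#5=r depends on [4:s]
#6=r depends on [5:r]
sources: [0:s, 3:q]
N(rest) = Σ N(rest − s) over sources s of rest; N(one piece) = 1:
  size 1 → [3]=1  [6]=1
  size 2 → [3,6]=2  [5,6]=1
  size 3 → [3,5,6]=3  [4,5,6]=1
  size 4 → [2,4,5,6]=1  [3,4,5,6]=4
  size 5 → [1,2,4,5,6]=1  [2,3,4,5,6]=5
  first=0(s) contributes 6
  first=3(q) contributes 1
|[w]| = 7

7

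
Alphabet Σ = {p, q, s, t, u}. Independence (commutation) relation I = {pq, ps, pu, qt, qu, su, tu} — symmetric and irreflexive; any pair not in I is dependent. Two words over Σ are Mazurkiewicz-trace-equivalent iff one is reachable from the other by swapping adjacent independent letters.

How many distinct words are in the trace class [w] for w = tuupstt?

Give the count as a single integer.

42

0(t) covers ∅
1(u) covers ∅
2(u) covers 1:u
3(p) covers 0:t
4(s) covers 0:t
5(t) covers 3:p, 4:s
6(t) covers 5:t
floor of heap: 0:t, 1:u
completions by unplaced set U, small U first (add the entries for U minus each lowest piece of U):
  |U|=1: {2}:1  {6}:1
  |U|=2: {1,2}:1  {2,6}:2  {5,6}:1
  |U|=3: {1,2,6}:3  {2,5,6}:3  {3,5,6}:1  {4,5,6}:1
  |U|=4: {1,2,5,6}:6  {2,3,5,6}:4  {2,4,5,6}:4  {3,4,5,6}:2
  |U|=5: {0,3,4,5,6}:2  {1,2,3,5,6}:10  {1,2,4,5,6}:10  {2,3,4,5,6}:10
  start at 0(t): 30
  start at 1(u): 12
sum over floor = 42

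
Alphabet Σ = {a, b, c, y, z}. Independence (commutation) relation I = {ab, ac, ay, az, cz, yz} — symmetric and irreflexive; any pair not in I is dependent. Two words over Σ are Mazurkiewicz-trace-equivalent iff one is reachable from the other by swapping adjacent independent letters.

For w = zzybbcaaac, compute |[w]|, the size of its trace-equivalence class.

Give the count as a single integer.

#0=z has no predecessor
#1=z depends on [0:z]
#2=y has no predecessor
#3=b depends on [1:z, 2:y]
#4=b depends on [3:b]
#5=c depends on [4:b]
#6=a has no predecessor
#7=a depends on [6:a]
#8=a depends on [7:a]
#9=c depends on [5:c]
sources: [0:z, 2:y, 6:a]
N(rest) = Σ N(rest − s) over sources s of rest; N(one piece) = 1:
  size 1 → [8]=1  [9]=1
  size 2 → [5,9]=1  [7,8]=1  [8,9]=2
  size 3 → [4,5,9]=1  [5,8,9]=3  [6,7,8]=1  [7,8,9]=3
  size 4 → [3,4,5,9]=1  [4,5,8,9]=4  [5,7,8,9]=6  [6,7,8,9]=4
  size 5 → [1,3,4,5,9]=1  [2,3,4,5,9]=1  [3,4,5,8,9]=5  [4,5,7,8,9]=10  [5,6,7,8,9]=10
  size 6 → [0,1,3,4,5,9]=1  [1,2,3,4,5,9]=2  [1,3,4,5,8,9]=6  [2,3,4,5,8,9]=6  [3,4,5,7,8,9]=15  [4,5,6,7,8,9]=20
  size 7 → [0,1,2,3,4,5,9]=3  [0,1,3,4,5,8,9]=7  [1,2,3,4,5,8,9]=14  [1,3,4,5,7,8,9]=21  [2,3,4,5,7,8,9]=21  [3,4,5,6,7,8,9]=35
  size 8 → [0,1,2,3,4,5,8,9]=24  [0,1,3,4,5,7,8,9]=28  [1,2,3,4,5,7,8,9]=56  [1,3,4,5,6,7,8,9]=56  [2,3,4,5,6,7,8,9]=56
  first=0(z) contributes 168
  first=2(y) contributes 84
  first=6(a) contributes 108
|[w]| = 360

360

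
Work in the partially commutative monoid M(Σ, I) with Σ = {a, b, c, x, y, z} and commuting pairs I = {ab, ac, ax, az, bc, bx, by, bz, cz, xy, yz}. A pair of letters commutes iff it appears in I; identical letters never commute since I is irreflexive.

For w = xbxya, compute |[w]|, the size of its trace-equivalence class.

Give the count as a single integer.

0(x) covers ∅
1(b) covers ∅
2(x) covers 0:x
3(y) covers ∅
4(a) covers 3:y
floor of heap: 0:x, 1:b, 3:y
completions by unplaced set U, small U first (add the entries for U minus each lowest piece of U):
  |U|=1: {1}:1  {2}:1  {4}:1
  |U|=2: {0,2}:1  {1,2}:2  {1,4}:2  {2,4}:2  {3,4}:1
  |U|=3: {0,1,2}:3  {0,2,4}:3  {1,2,4}:6  {1,3,4}:3  {2,3,4}:3
  start at 0(x): 12
  start at 1(b): 6
  start at 3(y): 12
sum over floor = 30

30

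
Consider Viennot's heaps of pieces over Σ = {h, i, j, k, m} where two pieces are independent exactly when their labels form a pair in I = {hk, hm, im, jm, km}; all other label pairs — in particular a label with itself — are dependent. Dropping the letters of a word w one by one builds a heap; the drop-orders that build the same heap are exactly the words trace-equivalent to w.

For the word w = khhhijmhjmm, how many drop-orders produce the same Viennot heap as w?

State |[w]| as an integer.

#0=k has no predecessor
#1=h has no predecessor
#2=h depends on [1:h]
#3=h depends on [2:h]
#4=i depends on [0:k, 3:h]
#5=j depends on [4:i]
#6=m has no predecessor
#7=h depends on [5:j]
#8=j depends on [7:h]
#9=m depends on [6:m]
#10=m depends on [9:m]
sources: [0:k, 1:h, 6:m]
N(rest) = Σ N(rest − s) over sources s of rest; N(one piece) = 1:
  size 1 → [8]=1  [10]=1
  size 2 → [7,8]=1  [8,10]=2  [9,10]=1
  size 3 → [5,7,8]=1  [6,9,10]=1  [7,8,10]=3  [8,9,10]=3
  size 4 → [4,5,7,8]=1  [5,7,8,10]=4  [6,8,9,10]=4  [7,8,9,10]=6
  size 5 → [0,4,5,7,8]=1  [3,4,5,7,8]=1  [4,5,7,8,10]=5  [5,7,8,9,10]=10  [6,7,8,9,10]=10
  size 6 → [0,3,4,5,7,8]=2  [0,4,5,7,8,10]=6  [2,3,4,5,7,8]=1  [3,4,5,7,8,10]=6  [4,5,7,8,9,10]=15  [5,6,7,8,9,10]=20
  size 7 → [0,2,3,4,5,7,8]=3  [0,3,4,5,7,8,10]=14  [0,4,5,7,8,9,10]=21  [1,2,3,4,5,7,8]=1  [2,3,4,5,7,8,10]=7  [3,4,5,7,8,9,10]=21  [4,5,6,7,8,9,10]=35
  size 8 → [0,1,2,3,4,5,7,8]=4  [0,2,3,4,5,7,8,10]=24  [0,3,4,5,7,8,9,10]=56  [0,4,5,6,7,8,9,10]=56  [1,2,3,4,5,7,8,10]=8  [2,3,4,5,7,8,9,10]=28  [3,4,5,6,7,8,9,10]=56
  size 9 → [0,1,2,3,4,5,7,8,10]=36  [0,2,3,4,5,7,8,9,10]=108  [0,3,4,5,6,7,8,9,10]=168  [1,2,3,4,5,7,8,9,10]=36  [2,3,4,5,6,7,8,9,10]=84
  first=0(k) contributes 120
  first=1(h) contributes 360
  first=6(m) contributes 180
|[w]| = 660

660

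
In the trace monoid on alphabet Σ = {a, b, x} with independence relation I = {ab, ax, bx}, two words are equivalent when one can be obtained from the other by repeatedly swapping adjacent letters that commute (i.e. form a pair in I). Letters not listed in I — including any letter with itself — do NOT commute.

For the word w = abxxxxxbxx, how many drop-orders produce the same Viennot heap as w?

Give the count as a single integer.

360

#0=a has no predecessor
#1=b has no predecessor
#2=x has no predecessor
#3=x depends on [2:x]
#4=x depends on [3:x]
#5=x depends on [4:x]
#6=x depends on [5:x]
#7=b depends on [1:b]
#8=x depends on [6:x]
#9=x depends on [8:x]
sources: [0:a, 1:b, 2:x]
N(rest) = Σ N(rest − s) over sources s of rest; N(one piece) = 1:
  size 1 → [0]=1  [7]=1  [9]=1
  size 2 → [0,7]=2  [0,9]=2  [1,7]=1  [7,9]=2  [8,9]=1
  size 3 → [0,1,7]=3  [0,7,9]=6  [0,8,9]=3  [1,7,9]=3  [6,8,9]=1  [7,8,9]=3
  size 4 → [0,1,7,9]=12  [0,6,8,9]=4  [0,7,8,9]=12  [1,7,8,9]=6  [5,6,8,9]=1  [6,7,8,9]=4
  size 5 → [0,1,7,8,9]=30  [0,5,6,8,9]=5  [0,6,7,8,9]=20  [1,6,7,8,9]=10  [4,5,6,8,9]=1  [5,6,7,8,9]=5
  size 6 → [0,1,6,7,8,9]=60  [0,4,5,6,8,9]=6  [0,5,6,7,8,9]=30  [1,5,6,7,8,9]=15  [3,4,5,6,8,9]=1  [4,5,6,7,8,9]=6
  size 7 → [0,1,5,6,7,8,9]=105  [0,3,4,5,6,8,9]=7  [0,4,5,6,7,8,9]=42  [1,4,5,6,7,8,9]=21  [2,3,4,5,6,8,9]=1  [3,4,5,6,7,8,9]=7
  size 8 → [0,1,4,5,6,7,8,9]=168  [0,2,3,4,5,6,8,9]=8  [0,3,4,5,6,7,8,9]=56  [1,3,4,5,6,7,8,9]=28  [2,3,4,5,6,7,8,9]=8
  first=0(a) contributes 36
  first=1(b) contributes 72
  first=2(x) contributes 252
|[w]| = 360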